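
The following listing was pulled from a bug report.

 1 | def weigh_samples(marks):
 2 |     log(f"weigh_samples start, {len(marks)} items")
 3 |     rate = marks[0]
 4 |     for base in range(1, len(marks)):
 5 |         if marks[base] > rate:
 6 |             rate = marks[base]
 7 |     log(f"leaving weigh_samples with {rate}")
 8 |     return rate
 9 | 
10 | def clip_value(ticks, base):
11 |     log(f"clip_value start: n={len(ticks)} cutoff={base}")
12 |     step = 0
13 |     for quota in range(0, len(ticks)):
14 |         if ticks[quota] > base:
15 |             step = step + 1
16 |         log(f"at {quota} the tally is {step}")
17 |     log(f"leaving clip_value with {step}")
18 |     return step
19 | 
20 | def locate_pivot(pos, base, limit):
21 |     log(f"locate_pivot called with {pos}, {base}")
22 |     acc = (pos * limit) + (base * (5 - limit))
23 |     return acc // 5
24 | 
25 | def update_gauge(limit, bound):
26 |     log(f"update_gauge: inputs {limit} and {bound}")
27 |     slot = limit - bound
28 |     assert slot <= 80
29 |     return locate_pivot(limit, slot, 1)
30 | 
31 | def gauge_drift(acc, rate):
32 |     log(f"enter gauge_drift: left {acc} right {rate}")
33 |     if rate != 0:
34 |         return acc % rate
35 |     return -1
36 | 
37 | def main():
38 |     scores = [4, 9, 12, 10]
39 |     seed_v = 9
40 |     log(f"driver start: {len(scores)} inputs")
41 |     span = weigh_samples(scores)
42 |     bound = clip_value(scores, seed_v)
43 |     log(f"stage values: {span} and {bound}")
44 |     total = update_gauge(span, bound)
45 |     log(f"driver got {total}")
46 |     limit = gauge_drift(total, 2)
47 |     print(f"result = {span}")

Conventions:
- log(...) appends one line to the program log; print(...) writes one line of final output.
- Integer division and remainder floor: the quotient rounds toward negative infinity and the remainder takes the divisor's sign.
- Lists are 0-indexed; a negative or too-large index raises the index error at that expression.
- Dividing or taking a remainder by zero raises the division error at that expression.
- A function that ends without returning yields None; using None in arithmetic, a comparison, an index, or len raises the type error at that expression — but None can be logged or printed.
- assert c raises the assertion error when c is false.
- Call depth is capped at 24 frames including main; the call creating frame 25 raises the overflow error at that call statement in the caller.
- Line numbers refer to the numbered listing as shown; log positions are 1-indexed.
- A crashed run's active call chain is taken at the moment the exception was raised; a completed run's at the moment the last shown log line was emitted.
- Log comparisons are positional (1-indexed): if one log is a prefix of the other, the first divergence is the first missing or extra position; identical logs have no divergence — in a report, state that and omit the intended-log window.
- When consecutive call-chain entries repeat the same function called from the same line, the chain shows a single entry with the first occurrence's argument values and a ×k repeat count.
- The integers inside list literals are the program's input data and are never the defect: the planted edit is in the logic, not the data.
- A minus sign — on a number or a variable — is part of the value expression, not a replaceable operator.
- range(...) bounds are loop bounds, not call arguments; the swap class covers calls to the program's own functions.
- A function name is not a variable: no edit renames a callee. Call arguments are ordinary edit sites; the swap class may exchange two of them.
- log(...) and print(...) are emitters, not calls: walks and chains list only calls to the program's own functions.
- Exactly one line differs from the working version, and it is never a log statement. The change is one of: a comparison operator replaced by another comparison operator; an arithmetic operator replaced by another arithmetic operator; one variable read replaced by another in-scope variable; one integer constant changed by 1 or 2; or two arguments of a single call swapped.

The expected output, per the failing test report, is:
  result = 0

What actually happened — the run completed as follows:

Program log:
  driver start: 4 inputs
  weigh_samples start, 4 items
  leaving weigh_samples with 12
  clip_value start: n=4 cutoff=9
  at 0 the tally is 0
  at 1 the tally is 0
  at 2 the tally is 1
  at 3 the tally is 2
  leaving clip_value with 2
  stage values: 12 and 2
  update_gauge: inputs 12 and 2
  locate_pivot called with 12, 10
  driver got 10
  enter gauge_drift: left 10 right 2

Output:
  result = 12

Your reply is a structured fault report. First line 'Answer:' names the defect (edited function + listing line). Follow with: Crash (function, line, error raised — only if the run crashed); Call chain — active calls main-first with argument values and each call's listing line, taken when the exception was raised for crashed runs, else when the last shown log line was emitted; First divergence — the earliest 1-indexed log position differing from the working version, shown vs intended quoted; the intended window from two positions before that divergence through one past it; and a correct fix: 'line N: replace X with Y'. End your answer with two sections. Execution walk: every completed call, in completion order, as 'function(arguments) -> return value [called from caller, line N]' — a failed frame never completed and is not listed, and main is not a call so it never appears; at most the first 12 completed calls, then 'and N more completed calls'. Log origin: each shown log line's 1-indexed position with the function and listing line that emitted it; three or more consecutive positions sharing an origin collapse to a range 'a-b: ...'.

Answer: the defect is in main at line 47.
Core observation: Log streams are identical — the defect surfaces only in the printed output.
Call chain: main -> gauge_drift(10, 2) (called at line 46).
First divergence: none (the log streams are identical).
Execution walk:
  weigh_samples([4, 9, 12, 10]) -> 12  [called from main, line 41]
  clip_value([4, 9, 12, 10], 9) -> 2  [called from main, line 42]
  locate_pivot(12, 10, 1) -> 10  [called from update_gauge, line 29]
  update_gauge(12, 2) -> 10  [called from main, line 44]
  gauge_drift(10, 2) -> 0  [called from main, line 46]
Log origins:
  1 — main, line 40
  2 — weigh_samples, line 2
  3 — weigh_samples, line 7
  4 — clip_value, line 11
  5-8 — clip_value, line 16
  9 — clip_value, line 17
  10 — main, line 43
  11 — update_gauge, line 26
  12 — locate_pivot, line 21
  13 — main, line 45
  14 — gauge_drift, line 32
A correct fix: line 47: replace `span` with `limit`.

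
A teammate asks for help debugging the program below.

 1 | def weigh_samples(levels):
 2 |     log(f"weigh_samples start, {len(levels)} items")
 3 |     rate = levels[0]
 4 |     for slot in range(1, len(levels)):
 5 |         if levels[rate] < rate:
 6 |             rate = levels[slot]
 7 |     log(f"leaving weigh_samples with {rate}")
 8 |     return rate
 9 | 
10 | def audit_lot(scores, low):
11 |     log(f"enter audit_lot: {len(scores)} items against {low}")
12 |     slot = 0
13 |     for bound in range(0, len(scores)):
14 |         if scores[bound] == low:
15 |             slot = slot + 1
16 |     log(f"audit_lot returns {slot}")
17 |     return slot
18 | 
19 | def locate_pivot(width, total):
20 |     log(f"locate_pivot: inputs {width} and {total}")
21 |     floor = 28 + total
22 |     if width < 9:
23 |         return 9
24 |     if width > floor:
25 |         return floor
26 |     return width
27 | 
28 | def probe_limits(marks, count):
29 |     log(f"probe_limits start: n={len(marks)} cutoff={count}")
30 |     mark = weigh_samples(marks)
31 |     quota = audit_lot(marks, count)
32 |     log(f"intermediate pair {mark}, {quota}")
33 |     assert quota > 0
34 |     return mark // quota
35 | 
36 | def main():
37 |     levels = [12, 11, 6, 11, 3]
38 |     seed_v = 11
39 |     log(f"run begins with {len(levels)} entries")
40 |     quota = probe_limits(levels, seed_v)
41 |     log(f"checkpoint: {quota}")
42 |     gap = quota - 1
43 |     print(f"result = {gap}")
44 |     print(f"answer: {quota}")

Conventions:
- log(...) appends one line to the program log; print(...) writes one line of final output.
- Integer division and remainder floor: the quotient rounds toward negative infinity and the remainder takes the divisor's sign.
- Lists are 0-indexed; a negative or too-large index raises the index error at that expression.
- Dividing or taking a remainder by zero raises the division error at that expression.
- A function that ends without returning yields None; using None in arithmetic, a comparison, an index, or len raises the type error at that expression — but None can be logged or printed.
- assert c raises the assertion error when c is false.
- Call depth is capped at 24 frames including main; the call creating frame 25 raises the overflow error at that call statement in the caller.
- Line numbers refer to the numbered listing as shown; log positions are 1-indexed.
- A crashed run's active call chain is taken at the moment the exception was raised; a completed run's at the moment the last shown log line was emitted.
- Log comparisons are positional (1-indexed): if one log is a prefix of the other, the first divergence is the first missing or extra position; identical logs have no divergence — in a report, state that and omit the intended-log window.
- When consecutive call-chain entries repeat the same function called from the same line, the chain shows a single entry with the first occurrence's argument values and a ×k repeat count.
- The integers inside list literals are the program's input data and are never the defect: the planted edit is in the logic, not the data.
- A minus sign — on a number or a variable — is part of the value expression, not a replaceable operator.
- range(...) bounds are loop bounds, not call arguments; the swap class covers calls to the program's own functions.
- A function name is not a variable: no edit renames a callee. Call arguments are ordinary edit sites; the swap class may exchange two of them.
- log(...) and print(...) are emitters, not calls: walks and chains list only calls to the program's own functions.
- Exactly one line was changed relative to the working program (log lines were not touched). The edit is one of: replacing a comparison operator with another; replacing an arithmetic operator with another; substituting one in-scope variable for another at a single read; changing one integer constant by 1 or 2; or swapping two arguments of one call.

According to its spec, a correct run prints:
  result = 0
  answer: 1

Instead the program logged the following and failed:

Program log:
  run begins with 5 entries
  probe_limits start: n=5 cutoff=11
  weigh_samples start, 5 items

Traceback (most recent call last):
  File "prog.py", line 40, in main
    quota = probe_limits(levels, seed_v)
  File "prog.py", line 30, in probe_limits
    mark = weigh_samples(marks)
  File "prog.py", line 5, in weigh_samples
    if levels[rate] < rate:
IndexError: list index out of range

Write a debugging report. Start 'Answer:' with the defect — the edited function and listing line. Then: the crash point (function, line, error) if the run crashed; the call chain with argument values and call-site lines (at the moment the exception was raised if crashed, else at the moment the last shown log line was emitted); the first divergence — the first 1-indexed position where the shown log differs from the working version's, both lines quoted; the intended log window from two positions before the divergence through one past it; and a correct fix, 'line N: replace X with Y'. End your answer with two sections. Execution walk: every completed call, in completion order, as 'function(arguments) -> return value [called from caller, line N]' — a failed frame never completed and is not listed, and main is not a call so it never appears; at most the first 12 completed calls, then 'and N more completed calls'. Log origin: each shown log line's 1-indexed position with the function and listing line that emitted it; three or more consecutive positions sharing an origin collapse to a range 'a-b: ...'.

Answer: the defect is in weigh_samples at line 5.
The tell: The faulty run's log stops after 3 lines; the working version's next line would be 'leaving weigh_samples with 3'.
Crash: weigh_samples, line 5, IndexError.
Call chain: main -> probe_limits([12, 11, 6, 11, 3], 11) (called at line 40) -> weigh_samples([12, 11, 6, 11, 3]) (called at line 30).
First divergence: position 4; the shown log stops at 3 lines while the working version next logs 'leaving weigh_samples with 3'.
Intended log window:
  2: probe_limits start: n=5 cutoff=11
  3: weigh_samples start, 5 items
  4: leaving weigh_samples with 3
  5: enter audit_lot: 5 items against 11
Execution walk:
  (no call completed)
Log origin:
  1: logged in main at line 39
  2: logged in probe_limits at line 29
  3: logged in weigh_samples at line 2
A correct fix: line 5: replace `levels[rate]` with `levels[slot]`.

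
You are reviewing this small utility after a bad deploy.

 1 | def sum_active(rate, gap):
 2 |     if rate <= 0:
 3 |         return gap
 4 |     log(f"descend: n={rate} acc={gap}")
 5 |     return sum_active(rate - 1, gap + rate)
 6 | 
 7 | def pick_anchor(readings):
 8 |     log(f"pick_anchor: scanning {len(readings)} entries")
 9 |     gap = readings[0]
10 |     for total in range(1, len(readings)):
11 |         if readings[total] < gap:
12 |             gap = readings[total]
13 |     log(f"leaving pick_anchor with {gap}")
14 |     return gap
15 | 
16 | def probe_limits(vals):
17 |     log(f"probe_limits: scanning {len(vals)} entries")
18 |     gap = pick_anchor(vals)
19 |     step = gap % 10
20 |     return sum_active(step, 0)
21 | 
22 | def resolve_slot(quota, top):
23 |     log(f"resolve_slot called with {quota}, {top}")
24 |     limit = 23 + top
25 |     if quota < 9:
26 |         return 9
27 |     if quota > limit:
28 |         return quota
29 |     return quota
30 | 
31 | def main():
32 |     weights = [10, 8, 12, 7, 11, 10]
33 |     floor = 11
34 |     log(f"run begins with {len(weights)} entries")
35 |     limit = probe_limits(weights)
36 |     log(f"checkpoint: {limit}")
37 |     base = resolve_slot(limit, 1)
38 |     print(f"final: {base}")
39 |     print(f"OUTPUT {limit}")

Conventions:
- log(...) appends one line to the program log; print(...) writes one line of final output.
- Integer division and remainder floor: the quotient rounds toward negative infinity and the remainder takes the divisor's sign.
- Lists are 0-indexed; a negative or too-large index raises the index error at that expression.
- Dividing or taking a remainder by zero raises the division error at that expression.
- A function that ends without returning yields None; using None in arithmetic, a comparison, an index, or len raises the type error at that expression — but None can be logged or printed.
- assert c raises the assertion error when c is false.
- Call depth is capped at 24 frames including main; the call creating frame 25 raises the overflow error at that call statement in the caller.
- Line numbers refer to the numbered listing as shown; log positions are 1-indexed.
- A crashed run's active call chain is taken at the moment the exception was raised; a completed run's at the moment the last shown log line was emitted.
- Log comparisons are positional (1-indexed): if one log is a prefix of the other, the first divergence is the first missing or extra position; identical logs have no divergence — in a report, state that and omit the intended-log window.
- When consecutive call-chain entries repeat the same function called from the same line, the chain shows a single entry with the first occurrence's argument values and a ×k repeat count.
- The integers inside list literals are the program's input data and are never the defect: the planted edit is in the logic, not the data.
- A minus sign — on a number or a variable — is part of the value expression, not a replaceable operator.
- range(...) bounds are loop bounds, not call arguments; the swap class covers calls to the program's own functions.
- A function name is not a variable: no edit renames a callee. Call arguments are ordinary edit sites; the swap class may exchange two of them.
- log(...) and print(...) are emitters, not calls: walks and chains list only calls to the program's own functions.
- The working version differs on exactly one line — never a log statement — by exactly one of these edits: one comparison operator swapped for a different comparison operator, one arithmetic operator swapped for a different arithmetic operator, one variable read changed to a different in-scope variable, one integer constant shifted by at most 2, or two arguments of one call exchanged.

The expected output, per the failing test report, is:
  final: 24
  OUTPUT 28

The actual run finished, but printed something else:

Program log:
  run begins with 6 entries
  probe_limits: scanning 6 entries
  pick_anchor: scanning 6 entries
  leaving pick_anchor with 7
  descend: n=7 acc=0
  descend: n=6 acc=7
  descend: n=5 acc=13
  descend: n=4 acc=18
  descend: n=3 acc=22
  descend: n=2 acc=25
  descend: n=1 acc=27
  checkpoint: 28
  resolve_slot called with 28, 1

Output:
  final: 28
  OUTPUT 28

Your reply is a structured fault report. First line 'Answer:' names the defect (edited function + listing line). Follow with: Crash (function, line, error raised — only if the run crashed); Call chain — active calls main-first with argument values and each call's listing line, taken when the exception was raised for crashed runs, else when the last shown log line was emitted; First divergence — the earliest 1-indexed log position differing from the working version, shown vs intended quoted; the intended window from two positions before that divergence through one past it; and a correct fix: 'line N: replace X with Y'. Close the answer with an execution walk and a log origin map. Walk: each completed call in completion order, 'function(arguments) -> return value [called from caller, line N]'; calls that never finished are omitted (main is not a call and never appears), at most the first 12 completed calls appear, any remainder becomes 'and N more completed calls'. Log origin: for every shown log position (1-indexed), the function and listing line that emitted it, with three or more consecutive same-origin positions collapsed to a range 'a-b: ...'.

Answer: the defect is in resolve_slot at line 28.
The tell: Every logged value matches the working version; the printed result is what differs.
Call chain: main -> resolve_slot(28, 1) (called at line 37).
First divergence: none; the two logs match at every position.
Execution walk:
  pick_anchor([10, 8, 12, 7, 11, 10]) -> 7  [called from probe_limits, line 18]
  sum_active(0, 28) -> 28  [called from sum_active, line 5]
  sum_active(1, 27) -> 28  [called from sum_active, line 5]
  sum_active(2, 25) -> 28  [called from sum_active, line 5]
  sum_active(3, 22) -> 28  [called from sum_active, line 5]
  sum_active(4, 18) -> 28  [called from sum_active, line 5]
  sum_active(5, 13) -> 28  [called from sum_active, line 5]
  sum_active(6, 7) -> 28  [called from sum_active, line 5]
  sum_active(7, 0) -> 28  [called from probe_limits, line 20]
  probe_limits([10, 8, 12, 7, 11, 10]) -> 28  [called from main, line 35]
  resolve_slot(28, 1) -> 28  [called from main, line 37]
Log origin:
  1: from main, line 34
  2: from probe_limits, line 17
  3: from pick_anchor, line 8
  4: from pick_anchor, line 13
  5-11: from sum_active, line 4
  12: from main, line 36
  13: from resolve_slot, line 23
A correct fix: line 28: replace `quota` with `limit`.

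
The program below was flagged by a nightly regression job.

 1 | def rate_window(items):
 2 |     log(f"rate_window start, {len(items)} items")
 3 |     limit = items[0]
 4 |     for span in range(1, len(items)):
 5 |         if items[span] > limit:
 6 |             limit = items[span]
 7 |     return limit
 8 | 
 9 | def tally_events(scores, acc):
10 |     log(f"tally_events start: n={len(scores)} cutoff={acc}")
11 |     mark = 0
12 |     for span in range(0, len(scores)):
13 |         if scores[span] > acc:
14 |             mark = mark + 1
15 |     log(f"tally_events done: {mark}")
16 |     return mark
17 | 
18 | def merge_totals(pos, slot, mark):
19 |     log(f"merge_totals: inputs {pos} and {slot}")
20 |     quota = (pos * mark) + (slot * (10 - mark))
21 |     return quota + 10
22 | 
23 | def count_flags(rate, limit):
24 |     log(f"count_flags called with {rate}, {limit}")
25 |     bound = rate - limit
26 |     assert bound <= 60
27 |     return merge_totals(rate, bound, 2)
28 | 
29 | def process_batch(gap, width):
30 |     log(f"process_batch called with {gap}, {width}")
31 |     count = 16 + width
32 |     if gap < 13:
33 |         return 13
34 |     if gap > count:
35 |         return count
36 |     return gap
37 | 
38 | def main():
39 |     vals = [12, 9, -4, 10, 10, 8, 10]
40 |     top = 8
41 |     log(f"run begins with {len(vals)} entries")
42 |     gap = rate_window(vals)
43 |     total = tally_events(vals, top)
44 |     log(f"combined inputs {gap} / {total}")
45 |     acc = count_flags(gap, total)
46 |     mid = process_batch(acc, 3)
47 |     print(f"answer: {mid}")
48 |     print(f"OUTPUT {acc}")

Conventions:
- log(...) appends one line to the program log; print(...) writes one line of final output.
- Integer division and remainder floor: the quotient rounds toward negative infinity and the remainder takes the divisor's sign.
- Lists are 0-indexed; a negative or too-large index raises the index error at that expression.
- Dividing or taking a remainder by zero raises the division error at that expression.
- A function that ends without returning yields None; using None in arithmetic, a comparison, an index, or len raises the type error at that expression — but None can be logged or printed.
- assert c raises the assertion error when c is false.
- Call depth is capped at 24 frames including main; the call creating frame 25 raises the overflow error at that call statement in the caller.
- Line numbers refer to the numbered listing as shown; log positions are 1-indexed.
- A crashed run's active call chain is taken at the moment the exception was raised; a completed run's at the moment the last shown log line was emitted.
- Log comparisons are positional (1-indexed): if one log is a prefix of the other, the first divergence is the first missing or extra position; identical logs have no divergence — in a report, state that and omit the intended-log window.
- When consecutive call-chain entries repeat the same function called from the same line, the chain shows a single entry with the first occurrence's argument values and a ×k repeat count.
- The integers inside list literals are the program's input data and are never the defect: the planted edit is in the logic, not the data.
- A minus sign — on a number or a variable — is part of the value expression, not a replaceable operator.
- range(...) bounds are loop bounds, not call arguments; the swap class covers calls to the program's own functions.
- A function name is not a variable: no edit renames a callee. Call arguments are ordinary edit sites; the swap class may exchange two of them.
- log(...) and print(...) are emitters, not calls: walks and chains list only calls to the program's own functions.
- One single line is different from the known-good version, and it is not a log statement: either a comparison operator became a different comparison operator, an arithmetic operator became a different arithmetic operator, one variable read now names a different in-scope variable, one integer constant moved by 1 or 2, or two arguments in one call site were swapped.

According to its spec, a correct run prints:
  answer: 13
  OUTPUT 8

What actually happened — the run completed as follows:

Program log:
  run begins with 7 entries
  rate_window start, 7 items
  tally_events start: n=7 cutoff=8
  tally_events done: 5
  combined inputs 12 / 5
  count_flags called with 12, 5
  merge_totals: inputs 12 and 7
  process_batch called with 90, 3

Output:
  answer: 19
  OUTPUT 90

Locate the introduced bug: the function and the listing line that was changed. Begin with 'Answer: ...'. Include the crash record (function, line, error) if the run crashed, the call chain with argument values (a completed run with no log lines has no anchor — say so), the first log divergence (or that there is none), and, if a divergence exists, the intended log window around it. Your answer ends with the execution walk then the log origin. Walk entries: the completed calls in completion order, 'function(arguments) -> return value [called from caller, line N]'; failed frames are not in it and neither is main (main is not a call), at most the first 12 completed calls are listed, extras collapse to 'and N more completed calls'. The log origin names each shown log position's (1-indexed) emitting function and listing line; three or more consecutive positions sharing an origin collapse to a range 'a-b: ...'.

Answer: the defect is in merge_totals at line 21.
Core observation: The earliest visible damage is log position 8 — 'process_batch called with 90, 3' rather than the intended 'process_batch called with 8, 3'.
Call chain: main -> process_batch(90, 3) (called at line 46).
First divergence: position 8; shown 'process_batch called with 90, 3' vs intended 'process_batch called with 8, 3'.
Intended log window:
  6: count_flags called with 12, 5
  7: merge_totals: inputs 12 and 7
  8: process_batch called with 8, 3
Execution walk:
  rate_window([12, 9, -4, 10, 10, 8, 10]) -> 12  [called from main, line 42]
  tally_events([12, 9, -4, 10, 10, 8, 10], 8) -> 5  [called from main, line 43]
  merge_totals(12, 7, 2) -> 90  [called from count_flags, line 27]
  count_flags(12, 5) -> 90  [called from main, line 45]
  process_batch(90, 3) -> 19  [called from main, line 46]
Log origin:
  1: logged in main at line 41
  2: logged in rate_window at line 2
  3: logged in tally_events at line 10
  4: logged in tally_events at line 15
  5: logged in main at line 44
  6: logged in count_flags at line 24
  7: logged in merge_totals at line 19
  8: logged in process_batch at line 30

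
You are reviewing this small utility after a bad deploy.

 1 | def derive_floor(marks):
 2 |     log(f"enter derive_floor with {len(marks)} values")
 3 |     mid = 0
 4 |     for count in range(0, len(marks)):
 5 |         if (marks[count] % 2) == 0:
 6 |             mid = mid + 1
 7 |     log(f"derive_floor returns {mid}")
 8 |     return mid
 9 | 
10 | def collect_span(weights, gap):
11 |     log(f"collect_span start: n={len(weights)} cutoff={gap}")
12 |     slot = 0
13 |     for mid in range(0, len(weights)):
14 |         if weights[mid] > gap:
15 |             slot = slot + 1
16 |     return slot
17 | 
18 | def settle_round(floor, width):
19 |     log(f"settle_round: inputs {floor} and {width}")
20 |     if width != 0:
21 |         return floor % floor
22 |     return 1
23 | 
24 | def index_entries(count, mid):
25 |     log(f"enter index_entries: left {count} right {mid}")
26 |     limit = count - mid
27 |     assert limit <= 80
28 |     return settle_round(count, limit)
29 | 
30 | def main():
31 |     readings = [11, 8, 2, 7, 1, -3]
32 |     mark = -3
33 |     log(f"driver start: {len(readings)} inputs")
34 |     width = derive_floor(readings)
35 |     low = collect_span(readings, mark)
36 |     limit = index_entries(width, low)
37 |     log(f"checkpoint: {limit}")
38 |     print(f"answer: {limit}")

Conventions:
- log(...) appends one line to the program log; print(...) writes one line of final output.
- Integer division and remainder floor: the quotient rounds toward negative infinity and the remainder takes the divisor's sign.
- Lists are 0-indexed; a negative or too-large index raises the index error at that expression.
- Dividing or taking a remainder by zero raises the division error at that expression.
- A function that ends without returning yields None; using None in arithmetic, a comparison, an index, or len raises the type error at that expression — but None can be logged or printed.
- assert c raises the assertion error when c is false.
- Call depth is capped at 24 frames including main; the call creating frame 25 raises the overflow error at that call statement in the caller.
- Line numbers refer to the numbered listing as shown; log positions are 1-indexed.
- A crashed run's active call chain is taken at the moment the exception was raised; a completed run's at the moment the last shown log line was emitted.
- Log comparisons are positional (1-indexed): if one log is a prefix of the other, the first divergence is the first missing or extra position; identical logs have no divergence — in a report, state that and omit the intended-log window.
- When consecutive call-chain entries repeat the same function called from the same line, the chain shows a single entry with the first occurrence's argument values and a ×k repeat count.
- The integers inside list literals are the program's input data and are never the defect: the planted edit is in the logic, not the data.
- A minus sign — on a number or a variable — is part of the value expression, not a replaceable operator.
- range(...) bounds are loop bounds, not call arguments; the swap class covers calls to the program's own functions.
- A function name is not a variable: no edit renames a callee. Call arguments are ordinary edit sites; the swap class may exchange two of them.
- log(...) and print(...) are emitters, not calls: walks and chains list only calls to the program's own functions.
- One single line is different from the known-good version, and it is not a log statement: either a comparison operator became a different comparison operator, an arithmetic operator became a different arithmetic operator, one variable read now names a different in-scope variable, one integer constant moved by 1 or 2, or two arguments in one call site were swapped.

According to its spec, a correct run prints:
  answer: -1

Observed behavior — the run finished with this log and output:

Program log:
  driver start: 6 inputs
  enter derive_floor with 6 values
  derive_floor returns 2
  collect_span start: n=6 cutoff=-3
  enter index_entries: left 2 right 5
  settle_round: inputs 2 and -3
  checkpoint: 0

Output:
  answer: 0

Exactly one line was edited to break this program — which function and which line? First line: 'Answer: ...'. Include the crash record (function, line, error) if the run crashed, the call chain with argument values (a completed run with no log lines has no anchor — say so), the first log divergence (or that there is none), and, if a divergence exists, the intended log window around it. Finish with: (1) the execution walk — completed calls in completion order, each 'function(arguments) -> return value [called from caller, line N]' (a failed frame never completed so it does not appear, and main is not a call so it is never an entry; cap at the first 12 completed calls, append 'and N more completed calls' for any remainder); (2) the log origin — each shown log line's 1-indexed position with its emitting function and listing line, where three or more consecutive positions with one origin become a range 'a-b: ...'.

Answer: the defect is in settle_round at line 21.
The tell: Log line 7 is where behavior first shows: 'checkpoint: 0' appears instead of 'checkpoint: -1'.
Call chain: main.
First divergence: position 7 — the shown line 'checkpoint: 0' should read 'checkpoint: -1'.
Intended log window:
  5: enter index_entries: left 2 right 5
  6: settle_round: inputs 2 and -3
  7: checkpoint: -1
Execution walk:
  derive_floor([11, 8, 2, 7, 1, -3]) -> 2  [called from main, line 34]
  collect_span([11, 8, 2, 7, 1, -3], -3) -> 5  [called from main, line 35]
  settle_round(2, -3) -> 0  [called from index_entries, line 28]
  index_entries(2, 5) -> 0  [called from main, line 36]
Log origin:
  1 — main, line 33
  2 — derive_floor, line 2
  3 — derive_floor, line 7
  4 — collect_span, line 11
  5 — index_entries, line 25
  6 — settle_round, line 19
  7 — main, line 37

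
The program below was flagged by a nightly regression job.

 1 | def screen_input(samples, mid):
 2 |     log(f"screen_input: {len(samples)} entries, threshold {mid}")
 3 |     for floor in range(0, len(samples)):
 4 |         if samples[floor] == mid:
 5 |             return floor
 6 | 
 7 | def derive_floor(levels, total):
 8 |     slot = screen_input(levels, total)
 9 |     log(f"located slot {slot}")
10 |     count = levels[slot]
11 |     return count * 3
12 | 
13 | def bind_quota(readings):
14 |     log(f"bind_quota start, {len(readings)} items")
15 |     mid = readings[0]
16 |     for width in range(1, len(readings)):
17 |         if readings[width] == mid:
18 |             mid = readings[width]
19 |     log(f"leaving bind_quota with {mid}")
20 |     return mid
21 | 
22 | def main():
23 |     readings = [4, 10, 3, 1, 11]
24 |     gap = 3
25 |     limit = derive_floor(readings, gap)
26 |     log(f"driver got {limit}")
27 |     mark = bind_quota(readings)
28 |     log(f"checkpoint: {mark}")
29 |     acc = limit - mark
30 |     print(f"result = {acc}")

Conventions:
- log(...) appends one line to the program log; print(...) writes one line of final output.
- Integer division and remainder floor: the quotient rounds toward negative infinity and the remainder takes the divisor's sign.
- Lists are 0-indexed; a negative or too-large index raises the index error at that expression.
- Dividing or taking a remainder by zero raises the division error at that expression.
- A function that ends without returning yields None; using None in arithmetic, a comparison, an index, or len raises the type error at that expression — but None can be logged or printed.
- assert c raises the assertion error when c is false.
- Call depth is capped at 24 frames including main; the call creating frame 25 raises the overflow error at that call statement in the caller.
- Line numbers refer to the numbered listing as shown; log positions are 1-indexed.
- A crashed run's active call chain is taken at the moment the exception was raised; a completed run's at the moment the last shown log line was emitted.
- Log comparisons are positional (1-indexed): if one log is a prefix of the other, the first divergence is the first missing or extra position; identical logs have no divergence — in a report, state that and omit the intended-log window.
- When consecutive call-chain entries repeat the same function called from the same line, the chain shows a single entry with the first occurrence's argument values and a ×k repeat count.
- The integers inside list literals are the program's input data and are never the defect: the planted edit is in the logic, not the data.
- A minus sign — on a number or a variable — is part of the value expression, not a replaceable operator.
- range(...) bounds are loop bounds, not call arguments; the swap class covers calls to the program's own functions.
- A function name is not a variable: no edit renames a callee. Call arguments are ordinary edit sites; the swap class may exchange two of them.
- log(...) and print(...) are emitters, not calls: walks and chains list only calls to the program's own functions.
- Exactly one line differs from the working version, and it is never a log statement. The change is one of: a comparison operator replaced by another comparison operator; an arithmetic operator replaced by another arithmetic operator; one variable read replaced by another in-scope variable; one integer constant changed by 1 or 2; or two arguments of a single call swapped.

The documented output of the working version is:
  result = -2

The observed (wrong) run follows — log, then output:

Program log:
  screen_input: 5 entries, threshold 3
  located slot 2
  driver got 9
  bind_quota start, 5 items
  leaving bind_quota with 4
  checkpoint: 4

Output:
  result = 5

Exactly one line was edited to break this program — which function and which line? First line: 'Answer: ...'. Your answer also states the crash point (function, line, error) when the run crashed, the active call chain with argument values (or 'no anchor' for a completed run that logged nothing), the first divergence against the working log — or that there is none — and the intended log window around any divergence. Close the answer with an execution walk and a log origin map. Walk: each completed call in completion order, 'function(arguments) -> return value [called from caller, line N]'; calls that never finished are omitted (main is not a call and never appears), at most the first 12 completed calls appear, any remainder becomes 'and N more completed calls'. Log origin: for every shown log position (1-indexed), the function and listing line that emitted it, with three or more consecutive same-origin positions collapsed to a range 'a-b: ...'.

Answer: the defect is in bind_quota at line 17.
Core observation: Everything matches until log position 5, which reads 'leaving bind_quota with 4' in place of 'leaving bind_quota with 11'.
Call chain: main.
First divergence: position 5 — shown 'leaving bind_quota with 4', intended 'leaving bind_quota with 11'.
Intended log window:
  3: driver got 9
  4: bind_quota start, 5 items
  5: leaving bind_quota with 11
  6: checkpoint: 11
Execution walk:
  screen_input([4, 10, 3, 1, 11], 3) -> 2  [called from derive_floor, line 8]
  derive_floor([4, 10, 3, 1, 11], 3) -> 9  [called from main, line 25]
  bind_quota([4, 10, 3, 1, 11]) -> 4  [called from main, line 27]
Log line origins:
  1: from screen_input, line 2
  2: from derive_floor, line 9
  3: from main, line 26
  4: from bind_quota, line 14
  5: from bind_quota, line 19
  6: from main, line 28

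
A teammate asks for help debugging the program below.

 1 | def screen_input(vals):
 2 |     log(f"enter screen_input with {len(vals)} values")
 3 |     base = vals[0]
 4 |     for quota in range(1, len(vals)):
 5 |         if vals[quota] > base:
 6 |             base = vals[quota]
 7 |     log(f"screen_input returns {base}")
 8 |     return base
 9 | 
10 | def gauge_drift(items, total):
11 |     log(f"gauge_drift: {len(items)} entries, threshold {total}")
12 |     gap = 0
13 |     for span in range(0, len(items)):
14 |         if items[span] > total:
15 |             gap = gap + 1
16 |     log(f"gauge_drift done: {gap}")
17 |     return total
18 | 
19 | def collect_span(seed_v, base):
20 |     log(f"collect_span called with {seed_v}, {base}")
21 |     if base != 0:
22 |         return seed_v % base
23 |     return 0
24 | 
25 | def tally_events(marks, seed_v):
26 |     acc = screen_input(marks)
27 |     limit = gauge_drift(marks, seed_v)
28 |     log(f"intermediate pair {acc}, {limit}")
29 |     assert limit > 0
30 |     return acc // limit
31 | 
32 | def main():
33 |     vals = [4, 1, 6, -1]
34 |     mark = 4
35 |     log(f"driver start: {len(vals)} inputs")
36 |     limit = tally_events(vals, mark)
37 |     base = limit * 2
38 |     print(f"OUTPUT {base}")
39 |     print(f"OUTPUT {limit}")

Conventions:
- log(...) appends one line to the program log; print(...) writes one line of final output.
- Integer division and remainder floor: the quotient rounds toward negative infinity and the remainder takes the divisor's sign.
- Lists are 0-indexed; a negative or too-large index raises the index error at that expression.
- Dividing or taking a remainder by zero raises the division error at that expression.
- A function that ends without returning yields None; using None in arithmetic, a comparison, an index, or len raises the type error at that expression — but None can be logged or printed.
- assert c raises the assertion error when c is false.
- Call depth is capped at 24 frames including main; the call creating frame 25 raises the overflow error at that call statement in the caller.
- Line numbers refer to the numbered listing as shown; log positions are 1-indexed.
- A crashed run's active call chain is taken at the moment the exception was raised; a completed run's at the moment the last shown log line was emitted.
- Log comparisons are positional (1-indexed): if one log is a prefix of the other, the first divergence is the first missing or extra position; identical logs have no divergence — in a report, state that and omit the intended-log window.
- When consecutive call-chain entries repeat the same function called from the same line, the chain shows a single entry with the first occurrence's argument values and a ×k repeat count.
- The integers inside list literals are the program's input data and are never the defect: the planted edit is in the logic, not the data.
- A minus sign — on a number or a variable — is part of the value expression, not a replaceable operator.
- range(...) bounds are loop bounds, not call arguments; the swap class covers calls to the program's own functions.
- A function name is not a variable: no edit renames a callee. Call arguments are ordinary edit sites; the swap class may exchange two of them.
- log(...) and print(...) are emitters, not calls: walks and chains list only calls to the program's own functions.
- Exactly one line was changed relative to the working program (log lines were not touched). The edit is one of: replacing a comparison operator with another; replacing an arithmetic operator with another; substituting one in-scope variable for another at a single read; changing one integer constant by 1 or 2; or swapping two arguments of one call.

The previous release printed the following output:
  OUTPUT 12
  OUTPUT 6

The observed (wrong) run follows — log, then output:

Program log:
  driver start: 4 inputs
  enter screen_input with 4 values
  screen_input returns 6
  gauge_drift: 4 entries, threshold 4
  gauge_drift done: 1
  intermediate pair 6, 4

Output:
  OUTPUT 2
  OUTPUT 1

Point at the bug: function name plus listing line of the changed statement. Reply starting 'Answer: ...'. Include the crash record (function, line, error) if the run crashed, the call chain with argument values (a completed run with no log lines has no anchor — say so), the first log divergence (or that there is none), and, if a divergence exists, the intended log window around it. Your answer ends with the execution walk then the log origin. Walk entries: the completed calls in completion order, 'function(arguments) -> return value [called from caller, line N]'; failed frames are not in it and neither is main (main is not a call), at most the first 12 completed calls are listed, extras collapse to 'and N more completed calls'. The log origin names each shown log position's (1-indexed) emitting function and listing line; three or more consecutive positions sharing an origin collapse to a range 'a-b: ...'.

Answer: the defect is in gauge_drift at line 17.
Core observation: At log position 6 the runs split — shown 'intermediate pair 6, 4', but the working version logs 'intermediate pair 6, 1'.
Call chain: main -> tally_events([4, 1, 6, -1], 4) (called at line 36).
First divergence: position 6; shown 'intermediate pair 6, 4' vs intended 'intermediate pair 6, 1'.
Intended log window:
  4: gauge_drift: 4 entries, threshold 4
  5: gauge_drift done: 1
  6: intermediate pair 6, 1
Execution walk:
  screen_input([4, 1, 6, -1]) -> 6  [called from tally_events, line 26]
  gauge_drift([4, 1, 6, -1], 4) -> 4  [called from tally_events, line 27]
  tally_events([4, 1, 6, -1], 4) -> 1  [called from main, line 36]
Log line origins:
  1 — main, line 35
  2 — screen_input, line 2
  3 — screen_input, line 7
  4 — gauge_drift, line 11
  5 — gauge_drift, line 16
  6 — tally_events, line 28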